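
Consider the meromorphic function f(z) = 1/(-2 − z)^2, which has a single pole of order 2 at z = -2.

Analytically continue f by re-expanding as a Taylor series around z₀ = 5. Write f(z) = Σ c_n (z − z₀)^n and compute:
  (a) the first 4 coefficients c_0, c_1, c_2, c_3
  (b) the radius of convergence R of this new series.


Let w = z − z₀, so z = z₀ + w.
Then -2 − z = -2 − (z₀ + w) = (-2 − z₀) − w = -7 − w.
f(z) = 1/(-7 − w)^2 = (1/(-7)^2) · (1 − w/(-7))^{−2}.
By the binomial series (1−u)^{−2} = Σ_{n≥0} C(n+1, 1) u^n for |u|<1, with u = w/(-7):
  c_n = C(n+1, 1) / (-7)^(n+2).
  c_0 = 1/(-7)^2 = 1/49.
  c_1 = 2/(-7)^3 = -2/343.
  c_2 = 3/(-7)^4 = 3/2401.
  c_3 = 4/(-7)^5 = -4/16807.
The series is valid for |w/d| < 1, i.e. |z − z₀| < |d|.
Radius of convergence: R = |-2 − z₀| = |-7| = 7 (distance from z₀ to the singularity z = -2).

c_0 = 1/49, c_1 = -2/343, c_2 = 3/2401, c_3 = -4/16807; R = 7.


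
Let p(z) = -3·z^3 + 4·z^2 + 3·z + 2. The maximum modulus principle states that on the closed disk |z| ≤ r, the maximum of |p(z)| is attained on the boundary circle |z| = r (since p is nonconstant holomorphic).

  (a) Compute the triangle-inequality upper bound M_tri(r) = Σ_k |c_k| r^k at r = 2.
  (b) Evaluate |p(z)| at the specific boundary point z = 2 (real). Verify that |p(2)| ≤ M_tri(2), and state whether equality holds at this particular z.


Coefficients: c_0 = 2, c_1 = 3, c_2 = 4, c_3 = -3. Radius r = 2.
Part (a). Triangle bound: M_tri(r) = Σ_k |c_k| r^k
  = |2|·2^0 + |3|·2^1 + |4|·2^2 + |-3|·2^3
  = 2 + 6 + 16 + 24 = 48.
This bounds M(r) := max_{|z|=r} |p(z)| from above; equality holds iff all terms c_k z^k can be made to align in phase at a single z on |z|=r.
Part (b). At z = 2 (real, on the circle |z| = r):
  p(2) = (2)·2^0 + (3)·2^1 + (4)·2^2 + (-3)·2^3 = 0.
  |p(2)| = 0.
Check: |p(2)| = 0 ≤ 48 = M_tri(2). ✓ Equality does not hold at z = 2 (the coefficients have mixed signs, so the terms do not all align in phase there).

M_tri(2) = 48; |p(2)| = 0; equality at z=2: no.


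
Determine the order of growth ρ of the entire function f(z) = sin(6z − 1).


sin(w) is a linear combination of e^{iw} and e^{−iw} (or e^w, e^{−w} in the hyperbolic case), so |sin(w)| ≤ e^{|w|}. With w = 6z − 1, |w| ≤ 6|z| + 1 = 6r + 1 on |z| = r, giving M(r) ≤ e^{6r + 1}, so ρ ≤ 1. On a suitable ray (z = it for sin/cos; z = t for sinh/cosh, t real → ∞), |sin(6z − 1)| grows like e^{6|t|}/2, so ρ ≥ 1. Hence ρ = 1.
Therefore ρ = 1.

Order ρ = 1.


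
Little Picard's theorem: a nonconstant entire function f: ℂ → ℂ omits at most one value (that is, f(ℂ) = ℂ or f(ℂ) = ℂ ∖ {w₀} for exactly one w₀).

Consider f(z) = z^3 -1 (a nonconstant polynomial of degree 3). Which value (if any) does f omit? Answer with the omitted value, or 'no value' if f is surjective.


Little Picard bounds the complement of f(ℂ) to at most one point.
For every w ∈ ℂ, the equation p(z) − w = 0 is a nonconstant polynomial in z and hence has at least one root by the fundamental theorem of algebra. So p is surjective onto ℂ, omitting no value.

Omitted value: no value.


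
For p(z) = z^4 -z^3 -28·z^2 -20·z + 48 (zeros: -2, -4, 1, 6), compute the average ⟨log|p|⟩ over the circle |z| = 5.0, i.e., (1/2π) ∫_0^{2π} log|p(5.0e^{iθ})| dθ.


Zeros: -4, -2, 1, 6; r = 5.0.
Inside |z| < r: -4, -2, 1. Outside (|z| ≥ r): 6.
p(0) = 48, so log|p(0)| = log(48) = 3.8712.
Apply Jensen: I(r) = log|p(0)| + Σ_k log(r/|z_k|), summed over zeros inside |z| < r.
  log(r/|z_k|) for z_k = -2: log(5.0/2) = 0.9163
  log(r/|z_k|) for z_k = -4: log(5.0/4) = 0.2231
  log(r/|z_k|) for z_k = 1: log(5.0/1) = 1.6094
  Outside zeros (6) contribute nothing to the Jensen sum.
Sum over inside zeros: 2.7489.
I(r) = log|p(0)| + (inside sum) = 3.8712 + 2.7489 = 6.6201.
Note: since some zeros are outside |z| ≤ r, the simplified n·log(r) form does NOT apply — only the inside zeros contribute.

I(r) ≈ 6.6201.


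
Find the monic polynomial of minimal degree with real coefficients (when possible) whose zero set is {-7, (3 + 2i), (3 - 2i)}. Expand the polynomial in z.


The polynomial is p(z) = ∏_{α ∈ S} (z − α), where S = {-7, (3 + 2i), (3 - 2i)}.
Expanding the product yields: p(z) = z^3 + z^2 -29·z + 91.
Note conjugate pairs combine to real quadratics: (z − (3+2i))(z − (3−2i)) = z² − 6z + 13.
The resulting polynomial has degree 3 and real coefficients as required.

p(z) = z^3 + z^2 -29·z + 91.


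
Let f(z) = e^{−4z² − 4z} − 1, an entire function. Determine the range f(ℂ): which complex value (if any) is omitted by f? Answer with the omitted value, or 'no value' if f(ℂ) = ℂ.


Little Picard bounds the complement of f(ℂ) to at most one point.
The exponent g(z) = −4z² − 4z is a nonconstant polynomial, hence surjective onto ℂ. So e^{g(z)} takes every value in {e^w : w ∈ ℂ} = ℂ ∖ {0}. Adding -1 shifts the range to ℂ ∖ {-1}. f omits exactly -1.

Omitted value: -1.


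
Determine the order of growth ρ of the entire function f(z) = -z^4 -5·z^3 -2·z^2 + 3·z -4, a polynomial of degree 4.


|f(z)| ≤ Σ|c_k|·r^k = O(r^4) as r → ∞. Polynomial growth is O(e^{r^ε}) for every ε > 0 (since r^4/e^{r^ε} → 0), so ρ ≤ ε for all ε > 0, i.e. ρ = 0. Every nonconstant polynomial has order 0.
Therefore ρ = 0.

Order ρ = 0.


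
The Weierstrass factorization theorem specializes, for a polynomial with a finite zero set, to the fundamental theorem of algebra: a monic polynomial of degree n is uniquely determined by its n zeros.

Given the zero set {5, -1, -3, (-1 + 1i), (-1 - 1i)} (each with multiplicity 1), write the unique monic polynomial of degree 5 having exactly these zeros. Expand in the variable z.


The polynomial is p(z) = ∏_{α ∈ S} (z − α), where S = {5, -1, -3, (-1 + 1i), (-1 - 1i)}.
Expanding the product yields: p(z) = z^5 + z^4 -17·z^3 -51·z^2 -64·z -30.
Note conjugate pairs combine to real quadratics: (z − (-1+1i))(z − (-1−1i)) = z² + 2z + 2.
The resulting polynomial has degree 5 and real coefficients as required.

p(z) = z^5 + z^4 -17·z^3 -51·z^2 -64·z -30.


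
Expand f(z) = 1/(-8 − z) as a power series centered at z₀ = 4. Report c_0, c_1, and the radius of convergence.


Let w = z − z₀, so z = z₀ + w.
Then -8 − z = -8 − (z₀ + w) = (-8 − z₀) − w = -12 − w.
f(z) = 1/(-12 − w) = (1/(-12)) · 1/(1 − w/(-12)) = Σ_{n≥0} w^n / (-12)^(n+1).
So c_n = 1/(-12)^(n+1):
  c_0 = 1/(-12)^1 = -1/12.
  c_1 = 1/(-12)^2 = 1/144.
The series is valid for |w/d| < 1, i.e. |z − z₀| < |d|.
Radius of convergence: R = |-8 − z₀| = |-12| = 12 (distance from z₀ to the singularity z = -8).

c_0 = -1/12, c_1 = 1/144; R = 12.


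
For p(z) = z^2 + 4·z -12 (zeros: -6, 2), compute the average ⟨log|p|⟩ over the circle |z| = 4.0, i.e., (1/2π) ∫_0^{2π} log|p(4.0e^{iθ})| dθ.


Zeros: -6, 2; r = 4.0.
Inside |z| < r: 2. Outside (|z| ≥ r): -6.
p(0) = -12, so log|p(0)| = log(12) = 2.4849.
Apply Jensen: I(r) = log|p(0)| + Σ_k log(r/|z_k|), summed over zeros inside |z| < r.
  log(r/|z_k|) for z_k = 2: log(4.0/2) = 0.6931
  Outside zeros (-6) contribute nothing to the Jensen sum.
Sum over inside zeros: 0.6931.
I(r) = log|p(0)| + (inside sum) = 2.4849 + 0.6931 = 3.1781.
Note: since some zeros are outside |z| ≤ r, the simplified n·log(r) form does NOT apply — only the inside zeros contribute.

I(r) ≈ 3.1781.


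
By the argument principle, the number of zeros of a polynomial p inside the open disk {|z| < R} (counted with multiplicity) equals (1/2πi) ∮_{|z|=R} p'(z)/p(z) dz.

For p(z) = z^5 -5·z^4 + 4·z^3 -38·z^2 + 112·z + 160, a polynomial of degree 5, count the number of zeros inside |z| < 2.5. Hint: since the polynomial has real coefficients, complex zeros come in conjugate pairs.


The zeros of p are: 4, (-1 + 3i), (-1 - 3i), 4, -1.
Their magnitudes are: 4, 3.162, 3.162, 4, 1.
Zeros with |z| < R = 2.5: -1.
Count = 1.
By the argument principle, (1/2πi) ∮_{|z|=R} p'(z)/p(z) dz equals exactly this count.

Number of zeros inside |z| < 2.5: 1.


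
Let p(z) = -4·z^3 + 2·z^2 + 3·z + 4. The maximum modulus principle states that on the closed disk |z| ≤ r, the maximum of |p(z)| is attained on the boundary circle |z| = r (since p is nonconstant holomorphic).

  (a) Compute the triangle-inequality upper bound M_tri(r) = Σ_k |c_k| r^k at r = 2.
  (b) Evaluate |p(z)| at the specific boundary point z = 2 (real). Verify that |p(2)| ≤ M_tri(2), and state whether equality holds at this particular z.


Coefficients: c_0 = 4, c_1 = 3, c_2 = 2, c_3 = -4. Radius r = 2.
Part (a). Triangle bound: M_tri(r) = Σ_k |c_k| r^k
  = |4|·2^0 + |3|·2^1 + |2|·2^2 + |-4|·2^3
  = 4 + 6 + 8 + 32 = 50.
This bounds M(r) := max_{|z|=r} |p(z)| from above; equality holds iff all terms c_k z^k can be made to align in phase at a single z on |z|=r.
Part (b). At z = 2 (real, on the circle |z| = r):
  p(2) = (4)·2^0 + (3)·2^1 + (2)·2^2 + (-4)·2^3 = -14.
  |p(2)| = 14.
Check: |p(2)| = 14 ≤ 50 = M_tri(2). ✓ Equality does not hold at z = 2 (the coefficients have mixed signs, so the terms do not all align in phase there).

M_tri(2) = 50; |p(2)| = 14; equality at z=2: no.


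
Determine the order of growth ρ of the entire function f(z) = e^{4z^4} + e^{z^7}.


Each summand is entire of order 4 and 7 respectively (as in the single-exponential case). The order of a sum is at most the max of the orders, so ρ ≤ 7. For the lower bound: on |z|=r choose arg z so that 1z^7 is real positive; then |e^{1z^7}| = e^{1r^7} while |e^{4z^4}| ≤ e^{4r^4} = o(e^{1r^7}). So |f| ≥ e^{1r^7}(1 − o(1)) and ρ ≥ 7. Hence ρ = max(4, 7) = 7.
Therefore ρ = 7.

Order ρ = 7.


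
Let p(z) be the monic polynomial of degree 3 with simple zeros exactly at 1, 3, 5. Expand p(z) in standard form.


The polynomial is p(z) = ∏_{α ∈ S} (z − α), where S = {1, 3, 5}.
Expanding the product yields: p(z) = z^3 -9·z^2 + 23·z -15.
The resulting polynomial has degree 3 and real coefficients as required.

p(z) = z^3 -9·z^2 + 23·z -15.


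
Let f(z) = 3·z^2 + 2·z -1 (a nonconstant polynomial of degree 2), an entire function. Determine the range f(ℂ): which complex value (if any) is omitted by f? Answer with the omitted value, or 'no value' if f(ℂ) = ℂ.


Little Picard bounds the complement of f(ℂ) to at most one point.
For every w ∈ ℂ, the equation p(z) − w = 0 is a nonconstant polynomial in z and hence has at least one root by the fundamental theorem of algebra. So p is surjective onto ℂ, omitting no value.

Omitted value: no value.


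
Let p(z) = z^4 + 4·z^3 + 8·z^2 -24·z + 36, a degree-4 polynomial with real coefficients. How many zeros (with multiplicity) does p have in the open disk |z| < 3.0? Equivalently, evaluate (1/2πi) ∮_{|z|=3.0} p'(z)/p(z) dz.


The zeros of p are: (1 + 1i), (1 - 1i), (-3 + 3i), (-3 - 3i).
Their magnitudes are: 1.414, 1.414, 4.243, 4.243.
Zeros with |z| < R = 3.0: (1 + 1i), (1 - 1i).
Count = 2.
By the argument principle, (1/2πi) ∮_{|z|=R} p'(z)/p(z) dz equals exactly this count.

Number of zeros inside |z| < 3.0: 2.


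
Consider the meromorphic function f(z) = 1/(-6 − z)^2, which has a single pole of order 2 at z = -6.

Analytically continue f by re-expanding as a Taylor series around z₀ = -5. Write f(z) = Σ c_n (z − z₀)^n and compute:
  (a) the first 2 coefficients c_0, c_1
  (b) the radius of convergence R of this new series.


Let w = z − z₀, so z = z₀ + w.
Then -6 − z = -6 − (z₀ + w) = (-6 − z₀) − w = -1 − w.
f(z) = 1/(-1 − w)^2 = (1/(-1)^2) · (1 − w/(-1))^{−2}.
By the binomial series (1−u)^{−2} = Σ_{n≥0} C(n+1, 1) u^n for |u|<1, with u = w/(-1):
  c_n = C(n+1, 1) / (-1)^(n+2).
  c_0 = 1/(-1)^2 = 1.
  c_1 = 2/(-1)^3 = -2.
The series is valid for |w/d| < 1, i.e. |z − z₀| < |d|.
Radius of convergence: R = |-6 − z₀| = |-1| = 1 (distance from z₀ to the singularity z = -6).

c_0 = 1, c_1 = -2; R = 1.


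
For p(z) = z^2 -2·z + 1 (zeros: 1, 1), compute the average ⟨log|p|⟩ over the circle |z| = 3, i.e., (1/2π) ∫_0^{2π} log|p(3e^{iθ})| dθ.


Zeros: 1, 1; r = 3.
Inside |z| < r: 1, 1. Outside (|z| ≥ r): ∅.
p(0) = 1, so log|p(0)| = log(1) = 0.0000.
Apply Jensen: I(r) = log|p(0)| + Σ_k log(r/|z_k|), summed over zeros inside |z| < r.
  log(r/|z_k|) for z_k = 1: log(3/1) = 1.0986
  log(r/|z_k|) for z_k = 1: log(3/1) = 1.0986
Sum over inside zeros: 2.1972.
I(r) = log|p(0)| + (inside sum) = 0.0000 + 2.1972 = 2.1972.
Closed form (all zeros inside, monic): I(r) = n·log(r) = 2·log(3) = 2.1972. ✓

I(r) ≈ 2.1972.


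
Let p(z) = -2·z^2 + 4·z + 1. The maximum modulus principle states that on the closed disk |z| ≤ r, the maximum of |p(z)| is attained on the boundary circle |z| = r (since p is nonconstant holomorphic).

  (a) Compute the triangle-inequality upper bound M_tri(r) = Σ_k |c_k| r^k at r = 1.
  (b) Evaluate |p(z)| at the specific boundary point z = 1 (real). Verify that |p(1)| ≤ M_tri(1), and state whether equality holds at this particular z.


Coefficients: c_0 = 1, c_1 = 4, c_2 = -2. Radius r = 1.
Part (a). Triangle bound: M_tri(r) = Σ_k |c_k| r^k
  = |1|·1^0 + |4|·1^1 + |-2|·1^2
  = 1 + 4 + 2 = 7.
This bounds M(r) := max_{|z|=r} |p(z)| from above; equality holds iff all terms c_k z^k can be made to align in phase at a single z on |z|=r.
Part (b). At z = 1 (real, on the circle |z| = r):
  p(1) = (1)·1^0 + (4)·1^1 + (-2)·1^2 = 3.
  |p(1)| = 3.
Check: |p(1)| = 3 ≤ 7 = M_tri(1). ✓ Equality does not hold at z = 1 (the coefficients have mixed signs, so the terms do not all align in phase there).

M_tri(1) = 7; |p(1)| = 3; equality at z=1: no.


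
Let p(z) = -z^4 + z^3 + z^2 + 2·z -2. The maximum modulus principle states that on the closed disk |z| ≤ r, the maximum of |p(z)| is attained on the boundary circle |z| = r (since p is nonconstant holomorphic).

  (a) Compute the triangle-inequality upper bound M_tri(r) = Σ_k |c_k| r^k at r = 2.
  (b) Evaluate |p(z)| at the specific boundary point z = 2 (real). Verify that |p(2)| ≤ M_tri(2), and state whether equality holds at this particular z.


Coefficients: c_0 = -2, c_1 = 2, c_2 = 1, c_3 = 1, c_4 = -1. Radius r = 2.
Part (a). Triangle bound: M_tri(r) = Σ_k |c_k| r^k
  = |-2|·2^0 + |2|·2^1 + |1|·2^2 + |1|·2^3 + |-1|·2^4
  = 2 + 4 + 4 + 8 + 16 = 34.
This bounds M(r) := max_{|z|=r} |p(z)| from above; equality holds iff all terms c_k z^k can be made to align in phase at a single z on |z|=r.
Part (b). At z = 2 (real, on the circle |z| = r):
  p(2) = (-2)·2^0 + (2)·2^1 + (1)·2^2 + (1)·2^3 + (-1)·2^4 = -2.
  |p(2)| = 2.
Check: |p(2)| = 2 ≤ 34 = M_tri(2). ✓ Equality does not hold at z = 2 (the coefficients have mixed signs, so the terms do not all align in phase there).

M_tri(2) = 34; |p(2)| = 2; equality at z=2: no.


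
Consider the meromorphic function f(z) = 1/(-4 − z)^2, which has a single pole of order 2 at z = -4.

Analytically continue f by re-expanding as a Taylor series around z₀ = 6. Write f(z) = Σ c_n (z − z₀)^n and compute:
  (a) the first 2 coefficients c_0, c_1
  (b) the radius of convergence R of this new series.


Let w = z − z₀, so z = z₀ + w.
Then -4 − z = -4 − (z₀ + w) = (-4 − z₀) − w = -10 − w.
f(z) = 1/(-10 − w)^2 = (1/(-10)^2) · (1 − w/(-10))^{−2}.
By the binomial series (1−u)^{−2} = Σ_{n≥0} C(n+1, 1) u^n for |u|<1, with u = w/(-10):
  c_n = C(n+1, 1) / (-10)^(n+2).
  c_0 = 1/(-10)^2 = 1/100.
  c_1 = 2/(-10)^3 = -1/500.
The series is valid for |w/d| < 1, i.e. |z − z₀| < |d|.
Radius of convergence: R = |-4 − z₀| = |-10| = 10 (distance from z₀ to the singularity z = -4).

c_0 = 1/100, c_1 = -1/500; R = 10.


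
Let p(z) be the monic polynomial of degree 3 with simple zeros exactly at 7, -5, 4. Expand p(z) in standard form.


The polynomial is p(z) = ∏_{α ∈ S} (z − α), where S = {7, -5, 4}.
Expanding the product yields: p(z) = z^3 -6·z^2 -27·z + 140.
The resulting polynomial has degree 3 and real coefficients as required.

p(z) = z^3 -6·z^2 -27·z + 140.


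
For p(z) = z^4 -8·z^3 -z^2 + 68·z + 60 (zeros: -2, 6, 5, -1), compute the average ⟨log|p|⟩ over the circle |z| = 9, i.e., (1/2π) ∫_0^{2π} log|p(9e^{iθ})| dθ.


Zeros: -2, -1, 5, 6; r = 9.
Inside |z| < r: -2, -1, 5, 6. Outside (|z| ≥ r): ∅.
p(0) = 60, so log|p(0)| = log(60) = 4.0943.
Apply Jensen: I(r) = log|p(0)| + Σ_k log(r/|z_k|), summed over zeros inside |z| < r.
  log(r/|z_k|) for z_k = -2: log(9/2) = 1.5041
  log(r/|z_k|) for z_k = 6: log(9/6) = 0.4055
  log(r/|z_k|) for z_k = 5: log(9/5) = 0.5878
  log(r/|z_k|) for z_k = -1: log(9/1) = 2.1972
Sum over inside zeros: 4.6946.
I(r) = log|p(0)| + (inside sum) = 4.0943 + 4.6946 = 8.7889.
Closed form (all zeros inside, monic): I(r) = n·log(r) = 4·log(9) = 8.7889. ✓

I(r) ≈ 8.7889.


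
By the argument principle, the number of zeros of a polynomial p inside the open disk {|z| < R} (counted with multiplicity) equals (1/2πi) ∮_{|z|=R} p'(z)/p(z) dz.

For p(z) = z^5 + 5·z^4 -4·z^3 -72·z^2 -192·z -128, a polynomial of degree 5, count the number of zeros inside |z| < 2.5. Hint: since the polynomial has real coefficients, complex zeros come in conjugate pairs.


The zeros of p are: 4, (-2 + 2i), (-2 - 2i), -1, -4.
Their magnitudes are: 4, 2.828, 2.828, 1, 4.
Zeros with |z| < R = 2.5: -1.
Count = 1.
By the argument principle, (1/2πi) ∮_{|z|=R} p'(z)/p(z) dz equals exactly this count.

Number of zeros inside |z| < 2.5: 1.


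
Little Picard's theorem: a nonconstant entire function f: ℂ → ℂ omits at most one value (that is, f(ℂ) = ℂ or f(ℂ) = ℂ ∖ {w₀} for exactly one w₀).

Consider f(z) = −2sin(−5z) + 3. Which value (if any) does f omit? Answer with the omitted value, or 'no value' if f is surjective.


Little Picard bounds the complement of f(ℂ) to at most one point.
sin is entire and surjective onto ℂ: for every w ∈ ℂ, sin(ζ) = w has a solution ζ ∈ ℂ (e.g., via the complex inverse arcsin). With ζ = −5z this gives z = ζ/(-5). Then -2·sin(−5z) takes every value in -2·ℂ = ℂ, and adding 3 is a bijection of ℂ. So f is surjective and omits no value. (Note: only on the real line is sin bounded by [−1, 1].)

Omitted value: no value.


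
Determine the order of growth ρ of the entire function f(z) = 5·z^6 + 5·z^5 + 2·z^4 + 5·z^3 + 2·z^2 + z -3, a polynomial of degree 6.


|f(z)| ≤ Σ|c_k|·r^k = O(r^6) as r → ∞. Polynomial growth is O(e^{r^ε}) for every ε > 0 (since r^6/e^{r^ε} → 0), so ρ ≤ ε for all ε > 0, i.e. ρ = 0. Every nonconstant polynomial has order 0.
Therefore ρ = 0.

Order ρ = 0.


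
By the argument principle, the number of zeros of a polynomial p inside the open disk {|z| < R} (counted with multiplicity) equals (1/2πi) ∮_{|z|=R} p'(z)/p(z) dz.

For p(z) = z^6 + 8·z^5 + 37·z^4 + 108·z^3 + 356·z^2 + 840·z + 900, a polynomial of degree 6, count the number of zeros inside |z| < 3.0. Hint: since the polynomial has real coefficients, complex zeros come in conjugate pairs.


The zeros of p are: (-2 + 1i), (-2 - 1i), (-3 + 3i), (-3 - 3i), (1 + 3i), (1 - 3i).
Their magnitudes are: 2.236, 2.236, 4.243, 4.243, 3.162, 3.162.
Zeros with |z| < R = 3.0: (-2 + 1i), (-2 - 1i).
Count = 2.
By the argument principle, (1/2πi) ∮_{|z|=R} p'(z)/p(z) dz equals exactly this count.

Number of zeros inside |z| < 3.0: 2.


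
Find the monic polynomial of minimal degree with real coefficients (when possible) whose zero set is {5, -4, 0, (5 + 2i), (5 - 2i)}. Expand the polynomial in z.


The polynomial is p(z) = ∏_{α ∈ S} (z − α), where S = {5, -4, 0, (5 + 2i), (5 - 2i)}.
Expanding the product yields: p(z) = z^5 -11·z^4 + 19·z^3 + 171·z^2 -580·z.
Note conjugate pairs combine to real quadratics: (z − (5+2i))(z − (5−2i)) = z² − 10z + 29.
The resulting polynomial has degree 5 and real coefficients as required.

p(z) = z^5 -11·z^4 + 19·z^3 + 171·z^2 -580·z.


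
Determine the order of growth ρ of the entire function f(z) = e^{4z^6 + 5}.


|e^{4z^6 + 5}| = e^{Re(4·z^6) + 5} ≤ e^{4|z|^6 + 5} = e^{4r^6 + 5} on |z| = r, so ρ ≤ 6. Choosing z on |z|=r so that 4·z^6 is real positive (always possible by picking arg z appropriately) gives |f(z)| = e^{4r^6 + 5}, matching the bound. The additive constant 5 does not affect log log M(r) ~ 6·log r. Hence ρ = 6.
Therefore ρ = 6.

Order ρ = 6.


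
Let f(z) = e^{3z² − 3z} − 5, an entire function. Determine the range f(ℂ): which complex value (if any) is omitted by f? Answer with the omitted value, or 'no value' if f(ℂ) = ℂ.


Little Picard bounds the complement of f(ℂ) to at most one point.
The exponent g(z) = 3z² − 3z is a nonconstant polynomial, hence surjective onto ℂ. So e^{g(z)} takes every value in {e^w : w ∈ ℂ} = ℂ ∖ {0}. Adding -5 shifts the range to ℂ ∖ {-5}. f omits exactly -5.

Omitted value: -5.


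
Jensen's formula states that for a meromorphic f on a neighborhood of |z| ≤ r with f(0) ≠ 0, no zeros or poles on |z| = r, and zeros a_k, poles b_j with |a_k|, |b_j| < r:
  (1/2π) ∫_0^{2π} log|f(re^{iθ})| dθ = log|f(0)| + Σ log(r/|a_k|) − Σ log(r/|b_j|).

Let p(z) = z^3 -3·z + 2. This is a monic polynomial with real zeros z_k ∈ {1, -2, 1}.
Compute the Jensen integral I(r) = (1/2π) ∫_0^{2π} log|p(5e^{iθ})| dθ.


Zeros: -2, 1, 1; r = 5.
Inside |z| < r: -2, 1, 1. Outside (|z| ≥ r): ∅.
p(0) = 2, so log|p(0)| = log(2) = 0.6931.
Apply Jensen: I(r) = log|p(0)| + Σ_k log(r/|z_k|), summed over zeros inside |z| < r.
  log(r/|z_k|) for z_k = 1: log(5/1) = 1.6094
  log(r/|z_k|) for z_k = -2: log(5/2) = 0.9163
  log(r/|z_k|) for z_k = 1: log(5/1) = 1.6094
Sum over inside zeros: 4.1352.
I(r) = log|p(0)| + (inside sum) = 0.6931 + 4.1352 = 4.8283.
Closed form (all zeros inside, monic): I(r) = n·log(r) = 3·log(5) = 4.8283. ✓

I(r) ≈ 4.8283.


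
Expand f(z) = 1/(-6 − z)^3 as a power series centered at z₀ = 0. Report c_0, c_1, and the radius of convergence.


Let w = z − z₀, so z = z₀ + w.
Then -6 − z = -6 − (z₀ + w) = (-6 − z₀) − w = -6 − w.
f(z) = 1/(-6 − w)^3 = (1/(-6)^3) · (1 − w/(-6))^{−3}.
By the binomial series (1−u)^{−3} = Σ_{n≥0} C(n+2, 2) u^n for |u|<1, with u = w/(-6):
  c_n = C(n+2, 2) / (-6)^(n+3).
  c_0 = 1/(-6)^3 = -1/216.
  c_1 = 3/(-6)^4 = 1/432.
The series is valid for |w/d| < 1, i.e. |z − z₀| < |d|.
Radius of convergence: R = |-6 − z₀| = |-6| = 6 (distance from z₀ to the singularity z = -6).

c_0 = -1/216, c_1 = 1/432; R = 6.


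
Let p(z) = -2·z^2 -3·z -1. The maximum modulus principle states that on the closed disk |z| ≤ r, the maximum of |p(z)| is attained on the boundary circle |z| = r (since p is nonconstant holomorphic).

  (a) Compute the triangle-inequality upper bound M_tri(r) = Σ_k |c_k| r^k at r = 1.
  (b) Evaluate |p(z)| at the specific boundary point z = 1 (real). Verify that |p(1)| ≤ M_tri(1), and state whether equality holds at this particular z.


Coefficients: c_0 = -1, c_1 = -3, c_2 = -2. Radius r = 1.
Part (a). Triangle bound: M_tri(r) = Σ_k |c_k| r^k
  = |-1|·1^0 + |-3|·1^1 + |-2|·1^2
  = 1 + 3 + 2 = 6.
This bounds M(r) := max_{|z|=r} |p(z)| from above; equality holds iff all terms c_k z^k can be made to align in phase at a single z on |z|=r.
Part (b). At z = 1 (real, on the circle |z| = r):
  p(1) = (-1)·1^0 + (-3)·1^1 + (-2)·1^2 = -6.
  |p(1)| = 6.
Since all nonzero coefficients share the same sign, |p(1)| = 6 = M_tri(1); the triangle bound is attained at z = 1, so in fact M(r) = 6.

M_tri(1) = 6; |p(1)| = 6; equality at z=1: yes.


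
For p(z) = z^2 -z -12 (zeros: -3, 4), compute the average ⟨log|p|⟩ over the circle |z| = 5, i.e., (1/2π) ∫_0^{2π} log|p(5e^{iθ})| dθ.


Zeros: -3, 4; r = 5.
Inside |z| < r: -3, 4. Outside (|z| ≥ r): ∅.
p(0) = -12, so log|p(0)| = log(12) = 2.4849.
Apply Jensen: I(r) = log|p(0)| + Σ_k log(r/|z_k|), summed over zeros inside |z| < r.
  log(r/|z_k|) for z_k = -3: log(5/3) = 0.5108
  log(r/|z_k|) for z_k = 4: log(5/4) = 0.2231
Sum over inside zeros: 0.7340.
I(r) = log|p(0)| + (inside sum) = 2.4849 + 0.7340 = 3.2189.
Closed form (all zeros inside, monic): I(r) = n·log(r) = 2·log(5) = 3.2189. ✓

I(r) ≈ 3.2189.


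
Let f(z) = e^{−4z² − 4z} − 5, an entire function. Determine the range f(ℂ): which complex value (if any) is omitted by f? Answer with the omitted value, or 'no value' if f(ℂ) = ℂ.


Little Picard bounds the complement of f(ℂ) to at most one point.
The exponent g(z) = −4z² − 4z is a nonconstant polynomial, hence surjective onto ℂ. So e^{g(z)} takes every value in {e^w : w ∈ ℂ} = ℂ ∖ {0}. Adding -5 shifts the range to ℂ ∖ {-5}. f omits exactly -5.

Omitted value: -5.


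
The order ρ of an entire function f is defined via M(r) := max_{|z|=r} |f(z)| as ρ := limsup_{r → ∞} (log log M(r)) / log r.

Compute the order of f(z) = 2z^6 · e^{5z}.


M(r) = max_{|z|=r} |2|·|z|^6·|e^{5z}| = 2·r^6 · e^{5r^1} (the factors attain their maxima compatibly on |z|=r). Then log M(r) = log 2 + 6·log r + 5r^1, dominated by the last term, so log log M(r) ~ 1·log r. The polynomial factor 2z^6 contributes only a log r term and does not affect the order. ρ = 1.
Therefore ρ = 1.

Order ρ = 1.


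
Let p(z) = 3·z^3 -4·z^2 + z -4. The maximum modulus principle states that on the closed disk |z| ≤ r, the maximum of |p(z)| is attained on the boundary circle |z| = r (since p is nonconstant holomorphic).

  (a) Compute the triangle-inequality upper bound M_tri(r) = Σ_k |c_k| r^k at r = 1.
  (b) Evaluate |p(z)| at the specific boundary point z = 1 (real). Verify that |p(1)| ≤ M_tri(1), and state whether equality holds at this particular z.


Coefficients: c_0 = -4, c_1 = 1, c_2 = -4, c_3 = 3. Radius r = 1.
Part (a). Triangle bound: M_tri(r) = Σ_k |c_k| r^k
  = |-4|·1^0 + |1|·1^1 + |-4|·1^2 + |3|·1^3
  = 4 + 1 + 4 + 3 = 12.
This bounds M(r) := max_{|z|=r} |p(z)| from above; equality holds iff all terms c_k z^k can be made to align in phase at a single z on |z|=r.
Part (b). At z = 1 (real, on the circle |z| = r):
  p(1) = (-4)·1^0 + (1)·1^1 + (-4)·1^2 + (3)·1^3 = -4.
  |p(1)| = 4.
Check: |p(1)| = 4 ≤ 12 = M_tri(1). ✓ Equality does not hold at z = 1 (the coefficients have mixed signs, so the terms do not all align in phase there).

M_tri(1) = 12; |p(1)| = 4; equality at z=1: no.


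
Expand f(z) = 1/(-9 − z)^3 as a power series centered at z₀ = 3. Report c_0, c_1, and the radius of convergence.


Let w = z − z₀, so z = z₀ + w.
Then -9 − z = -9 − (z₀ + w) = (-9 − z₀) − w = -12 − w.
f(z) = 1/(-12 − w)^3 = (1/(-12)^3) · (1 − w/(-12))^{−3}.
By the binomial series (1−u)^{−3} = Σ_{n≥0} C(n+2, 2) u^n for |u|<1, with u = w/(-12):
  c_n = C(n+2, 2) / (-12)^(n+3).
  c_0 = 1/(-12)^3 = -1/1728.
  c_1 = 3/(-12)^4 = 1/6912.
The series is valid for |w/d| < 1, i.e. |z − z₀| < |d|.
Radius of convergence: R = |-9 − z₀| = |-12| = 12 (distance from z₀ to the singularity z = -9).

c_0 = -1/1728, c_1 = 1/6912; R = 12.


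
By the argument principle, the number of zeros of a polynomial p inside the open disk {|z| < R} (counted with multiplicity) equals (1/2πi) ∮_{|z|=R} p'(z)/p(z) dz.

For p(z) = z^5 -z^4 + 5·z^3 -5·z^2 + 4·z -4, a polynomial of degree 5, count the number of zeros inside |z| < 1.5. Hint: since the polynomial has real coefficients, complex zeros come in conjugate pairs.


The zeros of p are: (0 + 2i), (0 - 2i), (0 + 1i), (0 - 1i), 1.
Their magnitudes are: 2, 2, 1, 1, 1.
Zeros with |z| < R = 1.5: (0 + 1i), (0 - 1i), 1.
Count = 3.
By the argument principle, (1/2πi) ∮_{|z|=R} p'(z)/p(z) dz equals exactly this count.

Number of zeros inside |z| < 1.5: 3.


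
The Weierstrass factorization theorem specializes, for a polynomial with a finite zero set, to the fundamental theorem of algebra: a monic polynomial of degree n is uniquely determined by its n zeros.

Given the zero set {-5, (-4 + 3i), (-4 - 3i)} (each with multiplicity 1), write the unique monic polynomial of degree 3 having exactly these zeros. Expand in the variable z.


The polynomial is p(z) = ∏_{α ∈ S} (z − α), where S = {-5, (-4 + 3i), (-4 - 3i)}.
Expanding the product yields: p(z) = z^3 + 13·z^2 + 65·z + 125.
Note conjugate pairs combine to real quadratics: (z − (-4+3i))(z − (-4−3i)) = z² + 8z + 25.
The resulting polynomial has degree 3 and real coefficients as required.

p(z) = z^3 + 13·z^2 + 65·z + 125.


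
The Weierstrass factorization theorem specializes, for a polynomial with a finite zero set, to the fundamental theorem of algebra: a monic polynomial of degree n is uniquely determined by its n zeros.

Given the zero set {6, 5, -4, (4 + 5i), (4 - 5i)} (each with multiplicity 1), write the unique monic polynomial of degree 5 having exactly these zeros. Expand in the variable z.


The polynomial is p(z) = ∏_{α ∈ S} (z − α), where S = {6, 5, -4, (4 + 5i), (4 - 5i)}.
Expanding the product yields: p(z) = z^5 -15·z^4 + 83·z^3 -55·z^2 -1534·z + 4920.
Note conjugate pairs combine to real quadratics: (z − (4+5i))(z − (4−5i)) = z² − 8z + 41.
The resulting polynomial has degree 5 and real coefficients as required.

p(z) = z^5 -15·z^4 + 83·z^3 -55·z^2 -1534·z + 4920.


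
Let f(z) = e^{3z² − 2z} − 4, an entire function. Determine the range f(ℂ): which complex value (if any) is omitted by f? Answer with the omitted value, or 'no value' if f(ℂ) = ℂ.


Little Picard bounds the complement of f(ℂ) to at most one point.
The exponent g(z) = 3z² − 2z is a nonconstant polynomial, hence surjective onto ℂ. So e^{g(z)} takes every value in {e^w : w ∈ ℂ} = ℂ ∖ {0}. Adding -4 shifts the range to ℂ ∖ {-4}. f omits exactly -4.

Omitted value: -4.


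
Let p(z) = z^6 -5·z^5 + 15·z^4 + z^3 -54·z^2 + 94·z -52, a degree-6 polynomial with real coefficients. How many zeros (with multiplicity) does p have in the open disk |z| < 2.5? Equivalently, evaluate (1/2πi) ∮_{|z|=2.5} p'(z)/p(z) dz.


The zeros of p are: -2, 1, (1 + 1i), (1 - 1i), (2 + 3i), (2 - 3i).
Their magnitudes are: 2, 1, 1.414, 1.414, 3.606, 3.606.
Zeros with |z| < R = 2.5: -2, 1, (1 + 1i), (1 - 1i).
Count = 4.
By the argument principle, (1/2πi) ∮_{|z|=R} p'(z)/p(z) dz equals exactly this count.

Number of zeros inside |z| < 2.5: 4.


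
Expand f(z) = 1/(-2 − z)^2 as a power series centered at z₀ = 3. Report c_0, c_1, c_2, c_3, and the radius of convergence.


Let w = z − z₀, so z = z₀ + w.
Then -2 − z = -2 − (z₀ + w) = (-2 − z₀) − w = -5 − w.
f(z) = 1/(-5 − w)^2 = (1/(-5)^2) · (1 − w/(-5))^{−2}.
By the binomial series (1−u)^{−2} = Σ_{n≥0} C(n+1, 1) u^n for |u|<1, with u = w/(-5):
  c_n = C(n+1, 1) / (-5)^(n+2).
  c_0 = 1/(-5)^2 = 1/25.
  c_1 = 2/(-5)^3 = -2/125.
  c_2 = 3/(-5)^4 = 3/625.
  c_3 = 4/(-5)^5 = -4/3125.
The series is valid for |w/d| < 1, i.e. |z − z₀| < |d|.
Radius of convergence: R = |-2 − z₀| = |-5| = 5 (distance from z₀ to the singularity z = -2).

c_0 = 1/25, c_1 = -2/125, c_2 = 3/625, c_3 = -4/3125; R = 5.


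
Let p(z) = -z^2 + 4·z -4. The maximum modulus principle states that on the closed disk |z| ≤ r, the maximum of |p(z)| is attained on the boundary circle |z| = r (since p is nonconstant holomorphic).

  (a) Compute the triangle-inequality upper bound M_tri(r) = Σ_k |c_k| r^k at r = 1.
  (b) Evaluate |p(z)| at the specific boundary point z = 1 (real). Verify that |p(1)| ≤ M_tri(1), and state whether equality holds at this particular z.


Coefficients: c_0 = -4, c_1 = 4, c_2 = -1. Radius r = 1.
Part (a). Triangle bound: M_tri(r) = Σ_k |c_k| r^k
  = |-4|·1^0 + |4|·1^1 + |-1|·1^2
  = 4 + 4 + 1 = 9.
This bounds M(r) := max_{|z|=r} |p(z)| from above; equality holds iff all terms c_k z^k can be made to align in phase at a single z on |z|=r.
Part (b). At z = 1 (real, on the circle |z| = r):
  p(1) = (-4)·1^0 + (4)·1^1 + (-1)·1^2 = -1.
  |p(1)| = 1.
Check: |p(1)| = 1 ≤ 9 = M_tri(1). ✓ Equality does not hold at z = 1 (the coefficients have mixed signs, so the terms do not all align in phase there).

M_tri(1) = 9; |p(1)| = 1; equality at z=1: no.


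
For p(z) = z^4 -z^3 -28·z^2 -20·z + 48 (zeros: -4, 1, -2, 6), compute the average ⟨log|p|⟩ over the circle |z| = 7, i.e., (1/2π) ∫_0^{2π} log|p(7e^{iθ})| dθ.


Zeros: -4, -2, 1, 6; r = 7.
Inside |z| < r: -4, -2, 1, 6. Outside (|z| ≥ r): ∅.
p(0) = 48, so log|p(0)| = log(48) = 3.8712.
Apply Jensen: I(r) = log|p(0)| + Σ_k log(r/|z_k|), summed over zeros inside |z| < r.
  log(r/|z_k|) for z_k = -4: log(7/4) = 0.5596
  log(r/|z_k|) for z_k = 1: log(7/1) = 1.9459
  log(r/|z_k|) for z_k = -2: log(7/2) = 1.2528
  log(r/|z_k|) for z_k = 6: log(7/6) = 0.1542
Sum over inside zeros: 3.9124.
I(r) = log|p(0)| + (inside sum) = 3.8712 + 3.9124 = 7.7836.
Closed form (all zeros inside, monic): I(r) = n·log(r) = 4·log(7) = 7.7836. ✓

I(r) ≈ 7.7836.


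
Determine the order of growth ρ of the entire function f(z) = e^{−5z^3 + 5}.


|e^{−5z^3 + 5}| = e^{Re(-5·z^3) + 5} ≤ e^{5|z|^3 + 5} = e^{5r^3 + 5} on |z| = r, so ρ ≤ 3. Choosing z on |z|=r so that -5·z^3 is real positive (always possible by picking arg z appropriately) gives |f(z)| = e^{5r^3 + 5}, matching the bound. The additive constant 5 does not affect log log M(r) ~ 3·log r. Hence ρ = 3.
Therefore ρ = 3.

Order ρ = 3.


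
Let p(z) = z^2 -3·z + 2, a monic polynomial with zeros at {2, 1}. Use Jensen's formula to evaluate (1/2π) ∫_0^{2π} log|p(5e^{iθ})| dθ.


Zeros: 1, 2; r = 5.
Inside |z| < r: 1, 2. Outside (|z| ≥ r): ∅.
p(0) = 2, so log|p(0)| = log(2) = 0.6931.
Apply Jensen: I(r) = log|p(0)| + Σ_k log(r/|z_k|), summed over zeros inside |z| < r.
  log(r/|z_k|) for z_k = 2: log(5/2) = 0.9163
  log(r/|z_k|) for z_k = 1: log(5/1) = 1.6094
Sum over inside zeros: 2.5257.
I(r) = log|p(0)| + (inside sum) = 0.6931 + 2.5257 = 3.2189.
Closed form (all zeros inside, monic): I(r) = n·log(r) = 2·log(5) = 3.2189. ✓

I(r) ≈ 3.2189.


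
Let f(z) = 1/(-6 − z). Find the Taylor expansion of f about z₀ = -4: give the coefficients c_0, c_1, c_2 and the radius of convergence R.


Let w = z − z₀, so z = z₀ + w.
Then -6 − z = -6 − (z₀ + w) = (-6 − z₀) − w = -2 − w.
f(z) = 1/(-2 − w) = (1/(-2)) · 1/(1 − w/(-2)) = Σ_{n≥0} w^n / (-2)^(n+1).
So c_n = 1/(-2)^(n+1):
  c_0 = 1/(-2)^1 = -1/2.
  c_1 = 1/(-2)^2 = 1/4.
  c_2 = 1/(-2)^3 = -1/8.
The series is valid for |w/d| < 1, i.e. |z − z₀| < |d|.
Radius of convergence: R = |-6 − z₀| = |-2| = 2 (distance from z₀ to the singularity z = -6).

c_0 = -1/2, c_1 = 1/4, c_2 = -1/8; R = 2.


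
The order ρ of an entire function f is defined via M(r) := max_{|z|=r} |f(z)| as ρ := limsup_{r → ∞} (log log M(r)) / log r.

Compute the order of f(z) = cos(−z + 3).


cos(w) is a linear combination of e^{iw} and e^{−iw} (or e^w, e^{−w} in the hyperbolic case), so |cos(w)| ≤ e^{|w|}. With w = −z + 3, |w| ≤ 1|z| + 3 = 1r + 3 on |z| = r, giving M(r) ≤ e^{1r + 3}, so ρ ≤ 1. On a suitable ray (z = it for sin/cos; z = t for sinh/cosh, t real → ∞), |cos(−z + 3)| grows like e^{1|t|}/2, so ρ ≥ 1. Hence ρ = 1.
Therefore ρ = 1.

Order ρ = 1.


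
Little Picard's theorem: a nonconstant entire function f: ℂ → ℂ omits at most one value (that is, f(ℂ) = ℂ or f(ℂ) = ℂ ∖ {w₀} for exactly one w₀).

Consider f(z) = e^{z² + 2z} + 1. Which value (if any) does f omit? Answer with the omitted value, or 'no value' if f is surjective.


Little Picard bounds the complement of f(ℂ) to at most one point.
The exponent g(z) = z² + 2z is a nonconstant polynomial, hence surjective onto ℂ. So e^{g(z)} takes every value in {e^w : w ∈ ℂ} = ℂ ∖ {0}. Adding 1 shifts the range to ℂ ∖ {1}. f omits exactly 1.

Omitted value: 1.


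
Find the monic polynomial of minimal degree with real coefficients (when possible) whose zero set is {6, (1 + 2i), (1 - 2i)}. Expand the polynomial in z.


The polynomial is p(z) = ∏_{α ∈ S} (z − α), where S = {6, (1 + 2i), (1 - 2i)}.
Expanding the product yields: p(z) = z^3 -8·z^2 + 17·z -30.
Note conjugate pairs combine to real quadratics: (z − (1+2i))(z − (1−2i)) = z² − 2z + 5.
The resulting polynomial has degree 3 and real coefficients as required.

p(z) = z^3 -8·z^2 + 17·z -30.


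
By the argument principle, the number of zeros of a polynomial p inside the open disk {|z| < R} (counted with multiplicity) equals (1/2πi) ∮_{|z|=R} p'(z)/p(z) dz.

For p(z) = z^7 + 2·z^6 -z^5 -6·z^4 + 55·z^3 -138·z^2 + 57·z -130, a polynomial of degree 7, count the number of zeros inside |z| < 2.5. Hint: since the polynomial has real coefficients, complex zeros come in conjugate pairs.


The zeros of p are: (0 + 1i), (0 - 1i), (1 + 2i), (1 - 2i), 2, (-3 + 2i), (-3 - 2i).
Their magnitudes are: 1, 1, 2.236, 2.236, 2, 3.606, 3.606.
Zeros with |z| < R = 2.5: (0 + 1i), (0 - 1i), (1 + 2i), (1 - 2i), 2.
Count = 5.
By the argument principle, (1/2πi) ∮_{|z|=R} p'(z)/p(z) dz equals exactly this count.

Number of zeros inside |z| < 2.5: 5.


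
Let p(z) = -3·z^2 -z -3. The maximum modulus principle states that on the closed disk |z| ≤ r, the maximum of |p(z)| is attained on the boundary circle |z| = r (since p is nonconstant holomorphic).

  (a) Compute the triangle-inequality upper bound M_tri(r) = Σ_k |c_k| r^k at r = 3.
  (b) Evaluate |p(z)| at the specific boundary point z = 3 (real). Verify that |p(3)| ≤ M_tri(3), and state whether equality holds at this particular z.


Coefficients: c_0 = -3, c_1 = -1, c_2 = -3. Radius r = 3.
Part (a). Triangle bound: M_tri(r) = Σ_k |c_k| r^k
  = |-3|·3^0 + |-1|·3^1 + |-3|·3^2
  = 3 + 3 + 27 = 33.
This bounds M(r) := max_{|z|=r} |p(z)| from above; equality holds iff all terms c_k z^k can be made to align in phase at a single z on |z|=r.
Part (b). At z = 3 (real, on the circle |z| = r):
  p(3) = (-3)·3^0 + (-1)·3^1 + (-3)·3^2 = -33.
  |p(3)| = 33.
Since all nonzero coefficients share the same sign, |p(3)| = 33 = M_tri(3); the triangle bound is attained at z = 3, so in fact M(r) = 33.

M_tri(3) = 33; |p(3)| = 33; equality at z=3: yes.


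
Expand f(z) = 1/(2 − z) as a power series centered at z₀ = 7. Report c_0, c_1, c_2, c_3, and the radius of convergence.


Let w = z − z₀, so z = z₀ + w.
Then 2 − z = 2 − (z₀ + w) = (2 − z₀) − w = -5 − w.
f(z) = 1/(-5 − w) = (1/(-5)) · 1/(1 − w/(-5)) = Σ_{n≥0} w^n / (-5)^(n+1).
So c_n = 1/(-5)^(n+1):
  c_0 = 1/(-5)^1 = -1/5.
  c_1 = 1/(-5)^2 = 1/25.
  c_2 = 1/(-5)^3 = -1/125.
  c_3 = 1/(-5)^4 = 1/625.
The series is valid for |w/d| < 1, i.e. |z − z₀| < |d|.
Radius of convergence: R = |2 − z₀| = |-5| = 5 (distance from z₀ to the singularity z = 2).

c_0 = -1/5, c_1 = 1/25, c_2 = -1/125, c_3 = 1/625; R = 5.


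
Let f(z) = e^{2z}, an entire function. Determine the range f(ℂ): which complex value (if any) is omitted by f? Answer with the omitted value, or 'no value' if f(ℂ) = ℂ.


Little Picard bounds the complement of f(ℂ) to at most one point.
e^{2z} is never zero on ℂ, so 1·e^{2z} takes every value in ℂ ∖ {0}. Adding 0 shifts the range to ℂ ∖ {0}. Thus f omits exactly the value 0.

Omitted value: 0.


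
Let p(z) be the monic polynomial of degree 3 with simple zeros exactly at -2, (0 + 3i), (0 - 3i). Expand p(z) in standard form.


The polynomial is p(z) = ∏_{α ∈ S} (z − α), where S = {-2, (0 + 3i), (0 - 3i)}.
Expanding the product yields: p(z) = z^3 + 2·z^2 + 9·z + 18.
Note conjugate pairs combine to real quadratics: (z − (0+3i))(z − (0−3i)) = z² + 9.
The resulting polynomial has degree 3 and real coefficients as required.

p(z) = z^3 + 2·z^2 + 9·z + 18.


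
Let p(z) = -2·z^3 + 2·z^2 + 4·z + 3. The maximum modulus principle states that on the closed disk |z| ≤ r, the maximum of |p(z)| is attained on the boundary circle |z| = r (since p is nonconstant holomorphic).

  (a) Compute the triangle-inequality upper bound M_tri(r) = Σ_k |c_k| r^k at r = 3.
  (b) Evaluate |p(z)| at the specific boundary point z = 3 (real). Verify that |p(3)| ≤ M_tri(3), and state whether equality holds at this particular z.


Coefficients: c_0 = 3, c_1 = 4, c_2 = 2, c_3 = -2. Radius r = 3.
Part (a). Triangle bound: M_tri(r) = Σ_k |c_k| r^k
  = |3|·3^0 + |4|·3^1 + |2|·3^2 + |-2|·3^3
  = 3 + 12 + 18 + 54 = 87.
This bounds M(r) := max_{|z|=r} |p(z)| from above; equality holds iff all terms c_k z^k can be made to align in phase at a single z on |z|=r.
Part (b). At z = 3 (real, on the circle |z| = r):
  p(3) = (3)·3^0 + (4)·3^1 + (2)·3^2 + (-2)·3^3 = -21.
  |p(3)| = 21.
Check: |p(3)| = 21 ≤ 87 = M_tri(3). ✓ Equality does not hold at z = 3 (the coefficients have mixed signs, so the terms do not all align in phase there).

M_tri(3) = 87; |p(3)| = 21; equality at z=3: no.
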